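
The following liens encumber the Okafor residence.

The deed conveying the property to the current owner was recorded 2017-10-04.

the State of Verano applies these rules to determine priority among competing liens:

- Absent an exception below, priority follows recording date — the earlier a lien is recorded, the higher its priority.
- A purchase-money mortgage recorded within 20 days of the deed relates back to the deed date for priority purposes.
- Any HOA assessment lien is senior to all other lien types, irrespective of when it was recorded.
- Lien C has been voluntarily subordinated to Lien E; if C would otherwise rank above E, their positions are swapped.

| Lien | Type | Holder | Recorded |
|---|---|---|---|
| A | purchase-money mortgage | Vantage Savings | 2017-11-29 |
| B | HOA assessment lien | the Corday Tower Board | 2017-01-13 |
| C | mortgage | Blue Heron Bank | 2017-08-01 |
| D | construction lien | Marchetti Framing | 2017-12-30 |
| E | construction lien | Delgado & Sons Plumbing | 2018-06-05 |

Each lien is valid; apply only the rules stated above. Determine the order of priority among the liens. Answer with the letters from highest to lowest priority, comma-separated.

B, E, A, D, C

Effective dates after the stated exceptions: A was recorded 56 days after the deed, outside the 20-day window, so it keeps its recording date.
B, as an HOA assessment lien, has superpriority and ranks first.
Remaining liens by effective date: C (2017-08-01), A (2017-11-29), D (2017-12-30), E (2018-06-05).
C is senior to E before the subordination, so the two trade places.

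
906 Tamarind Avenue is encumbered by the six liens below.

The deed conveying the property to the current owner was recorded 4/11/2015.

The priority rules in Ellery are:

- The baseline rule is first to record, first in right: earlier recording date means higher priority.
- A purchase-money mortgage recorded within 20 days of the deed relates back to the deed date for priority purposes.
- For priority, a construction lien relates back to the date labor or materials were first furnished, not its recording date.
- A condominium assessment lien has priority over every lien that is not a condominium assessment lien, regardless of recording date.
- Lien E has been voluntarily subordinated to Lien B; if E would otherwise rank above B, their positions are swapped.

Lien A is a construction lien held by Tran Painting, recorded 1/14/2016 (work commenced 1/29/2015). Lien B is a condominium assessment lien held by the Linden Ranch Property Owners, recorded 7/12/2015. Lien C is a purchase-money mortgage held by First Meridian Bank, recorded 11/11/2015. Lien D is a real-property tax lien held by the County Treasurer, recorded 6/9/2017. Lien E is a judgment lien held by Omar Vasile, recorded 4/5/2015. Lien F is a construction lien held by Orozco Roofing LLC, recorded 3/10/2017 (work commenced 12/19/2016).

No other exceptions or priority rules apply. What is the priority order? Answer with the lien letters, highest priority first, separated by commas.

B, A, E, C, F, D

Effective dates: A's effective date is 1/29/2015, when work began; C missed the 20-day window (214 days after the deed), so its recording date stands; F is treated as recorded 12/19/2016, the work-commencement date.
As a condominium assessment lien, B is senior to every other lien.
The other liens, earliest effective date first: A (1/29/2015), E (4/5/2015), C (11/11/2015), F (12/19/2016), D (6/9/2017).
Since E is not senior to B, the subordination leaves the order unchanged.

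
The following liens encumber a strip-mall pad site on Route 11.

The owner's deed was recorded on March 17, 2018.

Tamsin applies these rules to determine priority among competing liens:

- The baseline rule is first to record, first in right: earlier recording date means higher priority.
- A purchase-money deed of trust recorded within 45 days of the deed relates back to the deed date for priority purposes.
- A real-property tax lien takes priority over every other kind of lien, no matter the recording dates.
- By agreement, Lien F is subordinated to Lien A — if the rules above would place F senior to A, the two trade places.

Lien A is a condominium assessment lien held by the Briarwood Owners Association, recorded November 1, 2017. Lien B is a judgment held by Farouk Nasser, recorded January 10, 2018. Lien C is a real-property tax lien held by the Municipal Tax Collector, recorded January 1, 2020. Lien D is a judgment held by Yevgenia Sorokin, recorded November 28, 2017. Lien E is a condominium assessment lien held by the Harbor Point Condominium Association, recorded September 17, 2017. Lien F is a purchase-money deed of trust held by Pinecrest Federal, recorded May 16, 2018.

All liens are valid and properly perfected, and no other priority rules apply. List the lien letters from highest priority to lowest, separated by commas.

C, E, A, D, B, F

Effective dates: F missed the 45-day window (60 days after the deed), so its recording date stands.
C is a real-property tax lien and takes priority over every other lien.
Remaining liens by effective date: E (September 17, 2017), A (November 1, 2017), D (November 28, 2017), B (January 10, 2018), F (May 16, 2018).
F already ranks below A; the subordination has no effect.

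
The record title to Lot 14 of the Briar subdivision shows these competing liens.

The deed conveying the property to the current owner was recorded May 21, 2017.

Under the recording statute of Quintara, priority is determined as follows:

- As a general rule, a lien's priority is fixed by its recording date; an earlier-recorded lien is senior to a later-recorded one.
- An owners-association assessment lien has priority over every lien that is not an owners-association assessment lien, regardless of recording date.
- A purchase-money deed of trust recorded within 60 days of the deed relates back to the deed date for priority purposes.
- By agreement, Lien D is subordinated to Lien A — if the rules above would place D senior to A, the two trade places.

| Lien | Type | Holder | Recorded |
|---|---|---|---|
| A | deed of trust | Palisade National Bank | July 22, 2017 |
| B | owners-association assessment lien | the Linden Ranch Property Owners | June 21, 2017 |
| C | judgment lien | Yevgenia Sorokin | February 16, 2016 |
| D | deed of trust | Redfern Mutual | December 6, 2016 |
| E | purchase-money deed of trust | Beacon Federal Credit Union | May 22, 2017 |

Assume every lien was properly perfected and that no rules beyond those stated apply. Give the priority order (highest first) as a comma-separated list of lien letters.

B, C, A, E, D

Effective dates: E was recorded within the 60-day window, so its effective date is the deed date May 21, 2017.
As an owners-association assessment lien, B is senior to every other lien.
Remaining liens by effective date: C (February 16, 2016), D (December 6, 2016), E (May 21, 2017), A (July 22, 2017).
The subordination applies — D was senior to A — so D and A swap.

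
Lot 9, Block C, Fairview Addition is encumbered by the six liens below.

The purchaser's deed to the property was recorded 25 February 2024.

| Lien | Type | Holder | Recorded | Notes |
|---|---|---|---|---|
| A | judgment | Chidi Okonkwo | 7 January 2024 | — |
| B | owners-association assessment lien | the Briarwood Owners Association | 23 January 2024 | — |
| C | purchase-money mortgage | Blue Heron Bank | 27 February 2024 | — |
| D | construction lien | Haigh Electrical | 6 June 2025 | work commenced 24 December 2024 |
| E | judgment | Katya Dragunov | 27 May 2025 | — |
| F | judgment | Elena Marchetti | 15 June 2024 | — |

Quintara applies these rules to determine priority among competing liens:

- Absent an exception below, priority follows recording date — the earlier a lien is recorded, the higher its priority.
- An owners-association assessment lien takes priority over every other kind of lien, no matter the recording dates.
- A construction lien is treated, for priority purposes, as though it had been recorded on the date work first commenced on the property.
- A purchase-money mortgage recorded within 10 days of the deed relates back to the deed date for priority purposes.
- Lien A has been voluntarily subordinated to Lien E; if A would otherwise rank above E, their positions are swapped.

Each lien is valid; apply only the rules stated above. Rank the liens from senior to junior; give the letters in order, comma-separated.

Effective dates after the stated exceptions: C relates back to the deed date 25 February 2024; D is treated as recorded 24 December 2024, the work-commencement date.
B is an owners-association assessment lien and takes priority over every other lien.
Remaining liens by effective date: A (7 January 2024), C (25 February 2024), F (15 June 2024), D (24 December 2024), E (27 May 2025).
Because A would otherwise rank above E, the subordination swaps them.

B, E, C, F, D, A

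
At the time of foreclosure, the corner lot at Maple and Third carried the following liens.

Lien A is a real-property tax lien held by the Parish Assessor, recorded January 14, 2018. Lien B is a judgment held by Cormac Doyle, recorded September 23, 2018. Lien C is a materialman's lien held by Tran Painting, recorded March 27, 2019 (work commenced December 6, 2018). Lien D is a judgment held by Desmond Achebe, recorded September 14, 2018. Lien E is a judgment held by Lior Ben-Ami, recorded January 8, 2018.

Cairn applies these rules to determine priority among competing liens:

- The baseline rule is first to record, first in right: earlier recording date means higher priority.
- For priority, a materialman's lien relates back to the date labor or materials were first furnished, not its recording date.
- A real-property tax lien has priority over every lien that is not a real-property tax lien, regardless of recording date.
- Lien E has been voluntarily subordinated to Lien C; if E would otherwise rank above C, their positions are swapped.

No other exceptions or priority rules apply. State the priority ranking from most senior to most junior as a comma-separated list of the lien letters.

Effective dates after the stated exceptions: C's effective date is December 6, 2018, when work began.
As a real-property tax lien, A is senior to every other lien.
The other liens, earliest effective date first: E (January 8, 2018), D (September 14, 2018), B (September 23, 2018), C (December 6, 2018).
E would otherwise be senior to C, so under the subordination agreement E and C exchange positions.

A, C, D, B, E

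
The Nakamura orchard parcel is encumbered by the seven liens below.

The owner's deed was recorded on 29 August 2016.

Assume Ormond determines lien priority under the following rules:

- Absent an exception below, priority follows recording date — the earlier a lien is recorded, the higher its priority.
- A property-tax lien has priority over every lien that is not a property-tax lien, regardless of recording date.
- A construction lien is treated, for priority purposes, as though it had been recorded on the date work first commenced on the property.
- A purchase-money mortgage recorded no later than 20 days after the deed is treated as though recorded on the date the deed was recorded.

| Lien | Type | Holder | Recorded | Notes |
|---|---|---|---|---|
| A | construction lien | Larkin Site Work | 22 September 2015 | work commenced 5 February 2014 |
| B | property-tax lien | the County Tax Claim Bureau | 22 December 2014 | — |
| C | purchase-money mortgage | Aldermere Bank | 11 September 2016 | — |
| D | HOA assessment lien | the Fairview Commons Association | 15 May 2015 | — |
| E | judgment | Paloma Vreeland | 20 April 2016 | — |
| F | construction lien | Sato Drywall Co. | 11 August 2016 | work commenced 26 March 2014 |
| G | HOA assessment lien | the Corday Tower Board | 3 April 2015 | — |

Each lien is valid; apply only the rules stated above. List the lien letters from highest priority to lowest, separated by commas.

Adjusting effective dates: A is treated as recorded 5 February 2014, the work-commencement date; C was recorded within the 20-day window, so its effective date is the deed date 29 August 2016; F's effective date is 26 March 2014, when work began.
B is a property-tax lien and takes priority over every other lien.
The other liens, earliest effective date first: A (5 February 2014), F (26 March 2014), G (3 April 2015), D (15 May 2015), E (20 April 2016), C (29 August 2016).

B, A, F, G, D, E, C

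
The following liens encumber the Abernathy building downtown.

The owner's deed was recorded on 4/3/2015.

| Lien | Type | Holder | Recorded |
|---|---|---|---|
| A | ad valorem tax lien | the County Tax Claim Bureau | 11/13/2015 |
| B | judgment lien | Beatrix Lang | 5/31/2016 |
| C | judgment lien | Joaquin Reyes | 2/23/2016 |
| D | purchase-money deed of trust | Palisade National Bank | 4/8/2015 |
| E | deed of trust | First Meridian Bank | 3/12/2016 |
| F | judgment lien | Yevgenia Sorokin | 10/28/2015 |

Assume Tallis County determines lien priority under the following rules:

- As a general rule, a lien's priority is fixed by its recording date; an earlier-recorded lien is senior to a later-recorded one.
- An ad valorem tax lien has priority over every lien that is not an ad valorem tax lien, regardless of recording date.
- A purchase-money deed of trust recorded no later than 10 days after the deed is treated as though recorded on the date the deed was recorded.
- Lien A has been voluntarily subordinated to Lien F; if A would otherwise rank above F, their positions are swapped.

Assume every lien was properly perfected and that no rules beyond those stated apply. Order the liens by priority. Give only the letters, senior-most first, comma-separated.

First, effective dates: D's effective date is the deed date, 4/3/2015.
As an ad valorem tax lien, A is senior to every other lien.
Remaining liens by effective date: D (4/3/2015), F (10/28/2015), C (2/23/2016), E (3/12/2016), B (5/31/2016).
The subordination applies — A was senior to F — so A and F swap.

F, D, A, C, E, B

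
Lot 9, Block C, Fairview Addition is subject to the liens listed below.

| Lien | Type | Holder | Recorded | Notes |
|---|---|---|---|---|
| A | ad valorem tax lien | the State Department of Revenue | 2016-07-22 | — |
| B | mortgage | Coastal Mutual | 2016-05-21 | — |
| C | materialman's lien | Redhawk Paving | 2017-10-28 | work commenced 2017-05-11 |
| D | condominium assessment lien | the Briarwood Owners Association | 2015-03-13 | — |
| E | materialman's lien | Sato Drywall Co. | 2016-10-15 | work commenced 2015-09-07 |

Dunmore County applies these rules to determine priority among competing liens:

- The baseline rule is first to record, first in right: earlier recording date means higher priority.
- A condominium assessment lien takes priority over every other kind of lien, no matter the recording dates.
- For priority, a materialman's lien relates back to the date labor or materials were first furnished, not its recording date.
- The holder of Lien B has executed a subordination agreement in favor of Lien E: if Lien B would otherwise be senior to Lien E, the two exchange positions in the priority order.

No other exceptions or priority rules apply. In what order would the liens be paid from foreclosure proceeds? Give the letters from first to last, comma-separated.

Effective dates after the stated exceptions: C relates back to 2017-05-11 (work commenced); E's effective date is 2015-09-07, when work began.
D, as a condominium assessment lien, has superpriority and ranks first.
Among the remaining liens, by effective date: E (2015-09-07), B (2016-05-21), A (2016-07-22), C (2017-05-11).
B already ranks below E; the subordination has no effect.

D, E, B, A, C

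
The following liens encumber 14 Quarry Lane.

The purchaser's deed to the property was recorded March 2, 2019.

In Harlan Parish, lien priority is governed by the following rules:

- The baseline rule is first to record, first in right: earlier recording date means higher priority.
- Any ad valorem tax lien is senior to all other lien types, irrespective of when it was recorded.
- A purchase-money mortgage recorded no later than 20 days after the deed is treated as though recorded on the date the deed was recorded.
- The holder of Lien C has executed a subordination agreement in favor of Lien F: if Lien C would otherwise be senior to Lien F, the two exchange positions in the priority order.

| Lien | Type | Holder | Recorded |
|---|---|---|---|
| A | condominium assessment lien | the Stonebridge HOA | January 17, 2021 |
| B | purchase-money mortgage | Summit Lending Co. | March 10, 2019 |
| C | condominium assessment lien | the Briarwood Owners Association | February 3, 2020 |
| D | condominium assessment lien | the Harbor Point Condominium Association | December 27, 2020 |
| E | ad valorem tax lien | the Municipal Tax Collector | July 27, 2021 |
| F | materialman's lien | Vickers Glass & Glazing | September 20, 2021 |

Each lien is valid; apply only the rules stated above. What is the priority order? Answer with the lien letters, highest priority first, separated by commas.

E, B, F, D, A, C

Effective dates after the stated exceptions: B was recorded within the 20-day window, so its effective date is the deed date March 2, 2019.
E is an ad valorem tax lien and takes priority over every other lien.
Remaining liens by effective date: B (March 2, 2019), C (February 3, 2020), D (December 27, 2020), A (January 17, 2021), F (September 20, 2021).
The subordination applies — C was senior to F — so C and F swap.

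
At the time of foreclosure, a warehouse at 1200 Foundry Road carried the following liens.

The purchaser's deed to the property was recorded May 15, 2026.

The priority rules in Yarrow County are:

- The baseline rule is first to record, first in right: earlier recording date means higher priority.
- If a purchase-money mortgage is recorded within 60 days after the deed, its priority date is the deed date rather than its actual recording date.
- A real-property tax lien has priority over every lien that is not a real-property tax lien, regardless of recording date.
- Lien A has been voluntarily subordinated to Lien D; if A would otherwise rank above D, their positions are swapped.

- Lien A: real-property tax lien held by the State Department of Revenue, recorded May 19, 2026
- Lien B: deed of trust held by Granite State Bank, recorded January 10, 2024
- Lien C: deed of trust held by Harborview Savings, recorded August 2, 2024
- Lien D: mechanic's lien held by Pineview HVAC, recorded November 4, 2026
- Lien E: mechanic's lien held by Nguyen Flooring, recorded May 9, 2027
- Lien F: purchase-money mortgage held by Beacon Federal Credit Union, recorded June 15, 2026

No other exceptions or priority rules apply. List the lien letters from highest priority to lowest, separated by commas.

First, effective dates: F was recorded within the 60-day window, so its effective date is the deed date May 15, 2026.
A is a real-property tax lien and takes priority over every other lien.
Ordering the rest by effective date: B (January 10, 2024), C (August 2, 2024), F (May 15, 2026), D (November 4, 2026), E (May 9, 2027).
A would otherwise be senior to D, so under the subordination agreement A and D exchange positions.

D, B, C, F, A, E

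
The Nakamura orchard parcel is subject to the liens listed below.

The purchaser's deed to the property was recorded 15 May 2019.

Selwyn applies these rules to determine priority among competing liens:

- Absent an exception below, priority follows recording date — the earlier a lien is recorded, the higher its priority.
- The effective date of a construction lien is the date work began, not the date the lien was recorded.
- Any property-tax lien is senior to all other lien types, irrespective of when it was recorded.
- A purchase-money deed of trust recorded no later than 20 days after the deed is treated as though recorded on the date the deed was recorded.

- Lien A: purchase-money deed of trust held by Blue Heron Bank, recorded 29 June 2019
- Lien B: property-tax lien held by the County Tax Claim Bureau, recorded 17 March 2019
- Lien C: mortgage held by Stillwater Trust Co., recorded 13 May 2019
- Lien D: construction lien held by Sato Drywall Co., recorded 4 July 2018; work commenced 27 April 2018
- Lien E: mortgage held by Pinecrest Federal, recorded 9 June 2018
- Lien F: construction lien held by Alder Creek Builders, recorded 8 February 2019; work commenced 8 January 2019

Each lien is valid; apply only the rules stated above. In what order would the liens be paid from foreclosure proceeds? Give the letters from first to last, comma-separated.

B, D, E, F, C, A

Effective dates: A was recorded 45 days after the deed, outside the 20-day window, so it keeps its recording date; D relates back to 27 April 2018 (work commenced); F's effective date is 8 January 2019, when work began.
B, as a property-tax lien, has superpriority and ranks first.
The other liens, earliest effective date first: D (27 April 2018), E (9 June 2018), F (8 January 2019), C (13 May 2019), A (29 June 2019).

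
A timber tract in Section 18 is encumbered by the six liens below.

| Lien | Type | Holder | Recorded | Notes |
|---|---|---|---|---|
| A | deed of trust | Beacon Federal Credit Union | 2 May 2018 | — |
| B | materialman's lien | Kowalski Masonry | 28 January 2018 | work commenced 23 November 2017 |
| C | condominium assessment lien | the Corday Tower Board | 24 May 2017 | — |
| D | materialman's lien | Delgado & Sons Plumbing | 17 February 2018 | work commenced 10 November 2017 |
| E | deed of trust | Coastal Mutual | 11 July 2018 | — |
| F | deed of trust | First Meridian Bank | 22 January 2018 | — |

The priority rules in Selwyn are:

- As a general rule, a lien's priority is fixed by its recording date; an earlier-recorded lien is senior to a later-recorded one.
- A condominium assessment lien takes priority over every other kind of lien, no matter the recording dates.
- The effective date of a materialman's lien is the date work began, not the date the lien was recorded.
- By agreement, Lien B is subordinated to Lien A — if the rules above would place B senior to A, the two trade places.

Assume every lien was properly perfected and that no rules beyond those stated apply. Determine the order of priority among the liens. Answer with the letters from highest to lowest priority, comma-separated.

C, D, A, F, B, E

Effective dates: B is treated as recorded 23 November 2017, the work-commencement date; D is treated as recorded 10 November 2017, the work-commencement date.
C is a condominium assessment lien and takes priority over every other lien.
Among the remaining liens, by effective date: D (10 November 2017), B (23 November 2017), F (22 January 2018), A (2 May 2018), E (11 July 2018).
The subordination applies — B was senior to A — so B and A swap.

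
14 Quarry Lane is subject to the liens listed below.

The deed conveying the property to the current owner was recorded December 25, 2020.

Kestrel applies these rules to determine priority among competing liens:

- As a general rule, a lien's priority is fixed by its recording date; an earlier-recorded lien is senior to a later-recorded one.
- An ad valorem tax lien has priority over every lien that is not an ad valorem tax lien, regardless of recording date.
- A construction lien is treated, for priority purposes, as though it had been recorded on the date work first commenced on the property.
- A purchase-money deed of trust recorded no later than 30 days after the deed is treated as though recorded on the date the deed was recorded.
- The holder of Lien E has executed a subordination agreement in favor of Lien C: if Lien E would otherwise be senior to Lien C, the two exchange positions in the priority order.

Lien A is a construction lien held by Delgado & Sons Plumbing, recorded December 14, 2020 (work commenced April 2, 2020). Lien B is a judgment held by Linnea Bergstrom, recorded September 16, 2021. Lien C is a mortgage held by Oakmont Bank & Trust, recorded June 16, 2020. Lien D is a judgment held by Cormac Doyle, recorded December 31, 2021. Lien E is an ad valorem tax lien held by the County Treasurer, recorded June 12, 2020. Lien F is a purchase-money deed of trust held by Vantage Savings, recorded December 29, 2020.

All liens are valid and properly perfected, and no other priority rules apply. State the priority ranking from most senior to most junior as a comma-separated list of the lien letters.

First, effective dates: A's effective date is April 2, 2020, when work began; F was recorded within the 30-day window, so its effective date is the deed date December 25, 2020.
E is an ad valorem tax lien, so it outranks all other liens regardless of date.
Among the remaining liens, by effective date: A (April 2, 2020), C (June 16, 2020), F (December 25, 2020), B (September 16, 2021), D (December 31, 2021).
Because E would otherwise rank above C, the subordination swaps them.

C, A, E, F, B, D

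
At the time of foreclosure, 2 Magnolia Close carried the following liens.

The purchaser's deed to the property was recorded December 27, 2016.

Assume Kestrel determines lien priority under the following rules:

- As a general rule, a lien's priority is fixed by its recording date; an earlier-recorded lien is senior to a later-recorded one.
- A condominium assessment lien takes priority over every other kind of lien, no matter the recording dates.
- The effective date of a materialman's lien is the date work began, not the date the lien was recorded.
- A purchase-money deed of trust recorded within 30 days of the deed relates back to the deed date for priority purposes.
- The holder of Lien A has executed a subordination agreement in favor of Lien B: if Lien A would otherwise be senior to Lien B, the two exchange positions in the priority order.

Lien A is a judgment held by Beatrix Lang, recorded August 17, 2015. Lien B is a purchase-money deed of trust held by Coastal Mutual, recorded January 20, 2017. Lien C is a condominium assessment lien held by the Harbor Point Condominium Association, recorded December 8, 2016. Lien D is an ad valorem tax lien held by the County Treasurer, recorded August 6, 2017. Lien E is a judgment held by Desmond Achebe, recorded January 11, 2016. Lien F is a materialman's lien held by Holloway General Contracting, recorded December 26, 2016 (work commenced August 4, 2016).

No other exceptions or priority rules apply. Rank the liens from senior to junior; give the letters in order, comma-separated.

First, effective dates: B relates back to the deed date December 27, 2016; F relates back to August 4, 2016 (work commenced).
C is a condominium assessment lien, so it outranks all other liens regardless of date.
The other liens, earliest effective date first: A (August 17, 2015), E (January 11, 2016), F (August 4, 2016), B (December 27, 2016), D (August 6, 2017).
A would otherwise be senior to B, so under the subordination agreement A and B exchange positions.

C, B, E, F, A, D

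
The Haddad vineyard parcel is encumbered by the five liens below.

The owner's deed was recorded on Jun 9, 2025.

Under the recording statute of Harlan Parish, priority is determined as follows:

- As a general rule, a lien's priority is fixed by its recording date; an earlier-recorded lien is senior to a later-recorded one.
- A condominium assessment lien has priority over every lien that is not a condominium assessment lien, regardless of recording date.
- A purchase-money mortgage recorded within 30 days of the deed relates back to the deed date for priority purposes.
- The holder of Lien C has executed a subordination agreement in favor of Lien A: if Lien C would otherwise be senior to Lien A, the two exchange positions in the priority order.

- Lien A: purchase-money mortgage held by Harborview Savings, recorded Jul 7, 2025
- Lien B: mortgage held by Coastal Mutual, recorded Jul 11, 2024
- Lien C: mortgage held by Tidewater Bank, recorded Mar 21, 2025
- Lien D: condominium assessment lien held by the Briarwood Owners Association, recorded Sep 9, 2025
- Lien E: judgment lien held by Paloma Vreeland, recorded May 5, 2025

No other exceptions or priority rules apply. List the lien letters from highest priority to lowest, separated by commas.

Effective dates: A relates back to the deed date Jun 9, 2025.
D is a condominium assessment lien, so it outranks all other liens regardless of date.
The other liens, earliest effective date first: B (Jul 11, 2024), C (Mar 21, 2025), E (May 5, 2025), A (Jun 9, 2025).
The subordination applies — C was senior to A — so C and A swap.

D, B, A, E, C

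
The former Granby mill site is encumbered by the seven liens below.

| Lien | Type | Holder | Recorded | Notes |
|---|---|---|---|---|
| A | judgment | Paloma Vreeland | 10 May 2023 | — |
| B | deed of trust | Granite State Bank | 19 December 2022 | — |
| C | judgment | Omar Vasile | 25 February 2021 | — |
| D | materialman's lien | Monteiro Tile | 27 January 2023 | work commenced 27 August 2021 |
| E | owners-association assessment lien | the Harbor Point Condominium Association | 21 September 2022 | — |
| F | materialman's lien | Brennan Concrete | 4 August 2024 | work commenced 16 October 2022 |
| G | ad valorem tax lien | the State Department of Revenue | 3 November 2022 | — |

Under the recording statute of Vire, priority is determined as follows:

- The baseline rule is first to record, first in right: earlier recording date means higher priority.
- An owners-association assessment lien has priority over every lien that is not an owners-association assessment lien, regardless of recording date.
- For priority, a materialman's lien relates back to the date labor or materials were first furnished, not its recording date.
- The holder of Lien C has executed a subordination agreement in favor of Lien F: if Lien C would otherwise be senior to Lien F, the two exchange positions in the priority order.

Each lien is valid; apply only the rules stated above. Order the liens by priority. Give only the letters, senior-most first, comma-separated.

Effective dates: D's effective date is 27 August 2021, when work began; F is treated as recorded 16 October 2022, the work-commencement date.
E is an owners-association assessment lien, so it outranks all other liens regardless of date.
Among the remaining liens, by effective date: C (25 February 2021), D (27 August 2021), F (16 October 2022), G (3 November 2022), B (19 December 2022), A (10 May 2023).
C is senior to F before the subordination, so the two trade places.

E, F, D, C, G, B, A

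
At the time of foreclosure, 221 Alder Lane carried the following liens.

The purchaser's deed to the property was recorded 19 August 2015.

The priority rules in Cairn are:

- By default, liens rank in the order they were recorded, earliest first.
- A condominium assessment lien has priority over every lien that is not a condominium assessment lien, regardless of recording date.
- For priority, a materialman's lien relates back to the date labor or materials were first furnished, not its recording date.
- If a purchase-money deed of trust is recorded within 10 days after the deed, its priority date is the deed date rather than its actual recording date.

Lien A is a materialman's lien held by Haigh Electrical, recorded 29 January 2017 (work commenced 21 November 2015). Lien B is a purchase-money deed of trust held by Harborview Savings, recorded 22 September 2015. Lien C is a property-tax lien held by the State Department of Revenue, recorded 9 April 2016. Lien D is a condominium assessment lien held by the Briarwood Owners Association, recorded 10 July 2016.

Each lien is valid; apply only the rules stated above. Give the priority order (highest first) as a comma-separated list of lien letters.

D, B, A, C

Effective dates after the stated exceptions: A relates back to 21 November 2015 (work commenced); B was recorded 34 days after the deed, outside the 10-day window, so it keeps its recording date.
D is a condominium assessment lien, so it outranks all other liens regardless of date.
Among the remaining liens, by effective date: B (22 September 2015), A (21 November 2015), C (9 April 2016).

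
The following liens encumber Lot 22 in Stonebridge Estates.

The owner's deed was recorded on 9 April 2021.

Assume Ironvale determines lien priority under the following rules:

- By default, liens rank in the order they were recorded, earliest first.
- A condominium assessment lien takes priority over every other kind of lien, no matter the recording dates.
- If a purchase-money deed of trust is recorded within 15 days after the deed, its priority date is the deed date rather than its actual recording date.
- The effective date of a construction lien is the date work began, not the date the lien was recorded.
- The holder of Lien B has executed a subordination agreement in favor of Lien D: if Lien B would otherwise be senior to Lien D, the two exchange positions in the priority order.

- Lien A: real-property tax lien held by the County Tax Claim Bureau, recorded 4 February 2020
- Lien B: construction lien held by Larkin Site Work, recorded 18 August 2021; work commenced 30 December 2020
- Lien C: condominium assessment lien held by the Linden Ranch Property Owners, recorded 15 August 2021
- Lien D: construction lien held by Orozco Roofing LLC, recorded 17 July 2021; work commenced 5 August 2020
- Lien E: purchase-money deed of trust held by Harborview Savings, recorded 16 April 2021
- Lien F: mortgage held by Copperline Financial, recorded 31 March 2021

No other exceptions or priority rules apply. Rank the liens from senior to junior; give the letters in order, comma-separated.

C, A, D, B, F, E

First, effective dates: B is treated as recorded 30 December 2020, the work-commencement date; D relates back to 5 August 2020 (work commenced); E's effective date is the deed date, 9 April 2021.
As a condominium assessment lien, C is senior to every other lien.
Remaining liens by effective date: A (4 February 2020), D (5 August 2020), B (30 December 2020), F (31 March 2021), E (9 April 2021).
B is already junior to D, so the subordination agreement changes nothing.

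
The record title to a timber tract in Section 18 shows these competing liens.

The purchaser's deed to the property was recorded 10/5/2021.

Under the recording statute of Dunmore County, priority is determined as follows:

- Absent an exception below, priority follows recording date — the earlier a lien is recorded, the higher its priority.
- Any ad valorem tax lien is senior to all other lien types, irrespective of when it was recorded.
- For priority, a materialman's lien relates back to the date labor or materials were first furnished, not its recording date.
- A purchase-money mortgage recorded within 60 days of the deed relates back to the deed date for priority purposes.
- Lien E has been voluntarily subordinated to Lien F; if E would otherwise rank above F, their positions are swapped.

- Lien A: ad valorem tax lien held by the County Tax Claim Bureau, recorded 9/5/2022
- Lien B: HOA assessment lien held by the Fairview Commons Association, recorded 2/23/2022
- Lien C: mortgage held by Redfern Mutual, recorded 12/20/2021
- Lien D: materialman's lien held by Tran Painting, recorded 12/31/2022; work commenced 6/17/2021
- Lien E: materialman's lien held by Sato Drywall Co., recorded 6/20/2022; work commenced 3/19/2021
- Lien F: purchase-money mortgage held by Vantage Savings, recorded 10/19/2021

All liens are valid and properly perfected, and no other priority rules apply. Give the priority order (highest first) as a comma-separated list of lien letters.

Effective dates after the stated exceptions: D is treated as recorded 6/17/2021, the work-commencement date; E is treated as recorded 3/19/2021, the work-commencement date; F was recorded within the 60-day window, so its effective date is the deed date 10/5/2021.
A is an ad valorem tax lien and takes priority over every other lien.
The other liens, earliest effective date first: E (3/19/2021), D (6/17/2021), F (10/5/2021), C (12/20/2021), B (2/23/2022).
Because E would otherwise rank above F, the subordination swaps them.

A, F, D, E, C, B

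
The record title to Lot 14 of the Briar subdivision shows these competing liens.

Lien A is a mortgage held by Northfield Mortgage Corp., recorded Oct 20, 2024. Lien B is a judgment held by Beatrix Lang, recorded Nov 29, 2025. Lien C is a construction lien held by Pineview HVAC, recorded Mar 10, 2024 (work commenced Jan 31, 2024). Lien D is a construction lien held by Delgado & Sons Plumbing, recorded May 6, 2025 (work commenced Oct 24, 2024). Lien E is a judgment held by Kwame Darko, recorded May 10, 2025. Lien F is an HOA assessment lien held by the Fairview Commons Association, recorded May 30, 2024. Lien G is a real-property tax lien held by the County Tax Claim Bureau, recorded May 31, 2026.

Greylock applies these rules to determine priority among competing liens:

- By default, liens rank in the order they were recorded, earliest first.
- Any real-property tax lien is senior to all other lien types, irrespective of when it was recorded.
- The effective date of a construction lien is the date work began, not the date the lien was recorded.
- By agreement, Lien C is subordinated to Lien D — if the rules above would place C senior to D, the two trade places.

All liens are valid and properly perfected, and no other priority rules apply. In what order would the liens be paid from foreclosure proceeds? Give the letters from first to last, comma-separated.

Effective dates after the stated exceptions: C is treated as recorded Jan 31, 2024, the work-commencement date; D's effective date is Oct 24, 2024, when work began.
G is a real-property tax lien, so it outranks all other liens regardless of date.
Ordering the rest by effective date: C (Jan 31, 2024), F (May 30, 2024), A (Oct 20, 2024), D (Oct 24, 2024), E (May 10, 2025), B (Nov 29, 2025).
C is senior to D before the subordination, so the two trade places.

G, D, F, A, C, E, B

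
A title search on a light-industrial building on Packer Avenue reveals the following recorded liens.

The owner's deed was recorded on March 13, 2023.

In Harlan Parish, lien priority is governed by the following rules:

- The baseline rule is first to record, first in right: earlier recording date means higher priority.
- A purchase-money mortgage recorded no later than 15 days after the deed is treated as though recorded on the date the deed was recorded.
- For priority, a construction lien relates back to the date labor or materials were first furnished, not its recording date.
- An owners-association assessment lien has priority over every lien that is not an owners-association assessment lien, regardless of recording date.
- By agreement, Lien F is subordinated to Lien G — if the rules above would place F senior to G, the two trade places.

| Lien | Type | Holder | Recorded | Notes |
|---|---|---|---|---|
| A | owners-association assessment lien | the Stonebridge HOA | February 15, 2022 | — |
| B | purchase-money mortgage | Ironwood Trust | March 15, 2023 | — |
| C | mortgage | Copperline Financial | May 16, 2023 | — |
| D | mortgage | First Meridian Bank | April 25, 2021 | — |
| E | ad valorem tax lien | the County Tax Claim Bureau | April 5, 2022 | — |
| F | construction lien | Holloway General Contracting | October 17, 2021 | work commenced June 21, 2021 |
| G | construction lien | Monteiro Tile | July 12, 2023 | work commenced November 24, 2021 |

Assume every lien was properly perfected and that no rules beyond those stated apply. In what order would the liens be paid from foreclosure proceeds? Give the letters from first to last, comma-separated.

Effective dates after the stated exceptions: B's effective date is the deed date, March 13, 2023; F relates back to June 21, 2021 (work commenced); G's effective date is November 24, 2021, when work began.
As an owners-association assessment lien, A is senior to every other lien.
Ordering the rest by effective date: D (April 25, 2021), F (June 21, 2021), G (November 24, 2021), E (April 5, 2022), B (March 13, 2023), C (May 16, 2023).
The subordination applies — F was senior to G — so F and G swap.

A, D, G, F, E, B, C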